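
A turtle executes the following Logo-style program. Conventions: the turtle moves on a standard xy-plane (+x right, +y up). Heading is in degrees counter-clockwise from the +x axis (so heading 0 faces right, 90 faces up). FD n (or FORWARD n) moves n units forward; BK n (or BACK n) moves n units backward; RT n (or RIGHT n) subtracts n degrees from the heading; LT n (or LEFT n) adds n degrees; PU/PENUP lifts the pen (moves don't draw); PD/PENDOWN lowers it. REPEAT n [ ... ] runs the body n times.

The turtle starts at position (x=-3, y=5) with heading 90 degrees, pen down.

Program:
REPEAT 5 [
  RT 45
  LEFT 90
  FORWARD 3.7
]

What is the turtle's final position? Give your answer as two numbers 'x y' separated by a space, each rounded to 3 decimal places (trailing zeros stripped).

Executing turtle program step by step:
Start: pos=(-3,5), heading=90, pen down
REPEAT 5 [
  -- iteration 1/5 --
  RT 45: heading 90 -> 45
  LT 90: heading 45 -> 135
  FD 3.7: (-3,5) -> (-5.616,7.616) [heading=135, draw]
  -- iteration 2/5 --
  RT 45: heading 135 -> 90
  LT 90: heading 90 -> 180
  FD 3.7: (-5.616,7.616) -> (-9.316,7.616) [heading=180, draw]
  -- iteration 3/5 --
  RT 45: heading 180 -> 135
  LT 90: heading 135 -> 225
  FD 3.7: (-9.316,7.616) -> (-11.933,5) [heading=225, draw]
  -- iteration 4/5 --
  RT 45: heading 225 -> 180
  LT 90: heading 180 -> 270
  FD 3.7: (-11.933,5) -> (-11.933,1.3) [heading=270, draw]
  -- iteration 5/5 --
  RT 45: heading 270 -> 225
  LT 90: heading 225 -> 315
  FD 3.7: (-11.933,1.3) -> (-9.316,-1.316) [heading=315, draw]
]
Final: pos=(-9.316,-1.316), heading=315, 5 segment(s) drawn

Answer: -9.316 -1.316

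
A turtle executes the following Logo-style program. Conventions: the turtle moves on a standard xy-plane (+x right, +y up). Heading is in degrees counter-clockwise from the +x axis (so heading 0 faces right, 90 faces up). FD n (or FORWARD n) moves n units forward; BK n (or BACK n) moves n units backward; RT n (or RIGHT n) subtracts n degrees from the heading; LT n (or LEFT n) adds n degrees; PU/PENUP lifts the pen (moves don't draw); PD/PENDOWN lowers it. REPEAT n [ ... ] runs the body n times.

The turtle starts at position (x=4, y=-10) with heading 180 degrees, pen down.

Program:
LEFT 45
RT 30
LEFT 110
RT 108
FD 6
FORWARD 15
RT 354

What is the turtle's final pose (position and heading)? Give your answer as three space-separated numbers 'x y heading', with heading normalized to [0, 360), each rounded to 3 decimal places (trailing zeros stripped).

Executing turtle program step by step:
Start: pos=(4,-10), heading=180, pen down
LT 45: heading 180 -> 225
RT 30: heading 225 -> 195
LT 110: heading 195 -> 305
RT 108: heading 305 -> 197
FD 6: (4,-10) -> (-1.738,-11.754) [heading=197, draw]
FD 15: (-1.738,-11.754) -> (-16.082,-16.14) [heading=197, draw]
RT 354: heading 197 -> 203
Final: pos=(-16.082,-16.14), heading=203, 2 segment(s) drawn

Answer: -16.082 -16.14 203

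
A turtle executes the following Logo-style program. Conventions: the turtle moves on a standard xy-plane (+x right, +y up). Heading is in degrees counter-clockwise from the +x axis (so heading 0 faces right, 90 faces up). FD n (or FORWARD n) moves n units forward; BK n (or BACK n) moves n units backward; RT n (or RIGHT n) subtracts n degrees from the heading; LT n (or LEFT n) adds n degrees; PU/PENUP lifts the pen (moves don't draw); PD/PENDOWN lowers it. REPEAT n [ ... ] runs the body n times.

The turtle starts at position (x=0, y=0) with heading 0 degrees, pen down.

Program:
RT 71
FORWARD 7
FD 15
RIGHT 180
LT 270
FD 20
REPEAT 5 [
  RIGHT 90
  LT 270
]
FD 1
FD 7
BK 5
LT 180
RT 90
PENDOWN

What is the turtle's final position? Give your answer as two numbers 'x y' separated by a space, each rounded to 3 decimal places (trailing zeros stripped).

Answer: 23.236 -15.267

Derivation:
Executing turtle program step by step:
Start: pos=(0,0), heading=0, pen down
RT 71: heading 0 -> 289
FD 7: (0,0) -> (2.279,-6.619) [heading=289, draw]
FD 15: (2.279,-6.619) -> (7.162,-20.801) [heading=289, draw]
RT 180: heading 289 -> 109
LT 270: heading 109 -> 19
FD 20: (7.162,-20.801) -> (26.073,-14.29) [heading=19, draw]
REPEAT 5 [
  -- iteration 1/5 --
  RT 90: heading 19 -> 289
  LT 270: heading 289 -> 199
  -- iteration 2/5 --
  RT 90: heading 199 -> 109
  LT 270: heading 109 -> 19
  -- iteration 3/5 --
  RT 90: heading 19 -> 289
  LT 270: heading 289 -> 199
  -- iteration 4/5 --
  RT 90: heading 199 -> 109
  LT 270: heading 109 -> 19
  -- iteration 5/5 --
  RT 90: heading 19 -> 289
  LT 270: heading 289 -> 199
]
FD 1: (26.073,-14.29) -> (25.127,-14.616) [heading=199, draw]
FD 7: (25.127,-14.616) -> (18.509,-16.895) [heading=199, draw]
BK 5: (18.509,-16.895) -> (23.236,-15.267) [heading=199, draw]
LT 180: heading 199 -> 19
RT 90: heading 19 -> 289
PD: pen down
Final: pos=(23.236,-15.267), heading=289, 6 segment(s) drawn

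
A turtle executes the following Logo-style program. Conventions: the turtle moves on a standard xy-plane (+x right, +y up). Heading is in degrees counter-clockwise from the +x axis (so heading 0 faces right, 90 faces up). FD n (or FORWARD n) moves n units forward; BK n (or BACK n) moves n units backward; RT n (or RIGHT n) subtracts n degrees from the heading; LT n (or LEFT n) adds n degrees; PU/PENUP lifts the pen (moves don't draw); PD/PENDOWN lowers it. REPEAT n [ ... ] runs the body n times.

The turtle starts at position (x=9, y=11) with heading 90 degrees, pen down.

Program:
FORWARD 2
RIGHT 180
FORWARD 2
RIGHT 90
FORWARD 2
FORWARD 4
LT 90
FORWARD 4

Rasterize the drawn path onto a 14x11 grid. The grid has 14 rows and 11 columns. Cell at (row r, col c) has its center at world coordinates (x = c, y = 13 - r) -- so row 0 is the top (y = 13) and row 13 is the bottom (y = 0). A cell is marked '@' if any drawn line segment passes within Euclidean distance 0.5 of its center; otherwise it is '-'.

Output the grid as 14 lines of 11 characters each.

Segment 0: (9,11) -> (9,13)
Segment 1: (9,13) -> (9,11)
Segment 2: (9,11) -> (7,11)
Segment 3: (7,11) -> (3,11)
Segment 4: (3,11) -> (3,7)

Answer: ---------@-
---------@-
---@@@@@@@-
---@-------
---@-------
---@-------
---@-------
-----------
-----------
-----------
-----------
-----------
-----------
-----------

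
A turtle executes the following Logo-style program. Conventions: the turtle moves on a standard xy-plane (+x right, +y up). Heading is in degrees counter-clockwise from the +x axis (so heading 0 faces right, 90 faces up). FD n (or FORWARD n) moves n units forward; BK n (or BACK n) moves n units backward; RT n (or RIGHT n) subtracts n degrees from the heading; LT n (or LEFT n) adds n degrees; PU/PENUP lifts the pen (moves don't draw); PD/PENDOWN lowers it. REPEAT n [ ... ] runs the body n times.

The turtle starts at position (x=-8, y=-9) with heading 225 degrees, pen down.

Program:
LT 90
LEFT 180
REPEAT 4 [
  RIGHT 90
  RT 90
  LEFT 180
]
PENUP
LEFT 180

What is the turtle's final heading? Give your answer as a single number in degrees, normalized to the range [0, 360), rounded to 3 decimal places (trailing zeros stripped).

Executing turtle program step by step:
Start: pos=(-8,-9), heading=225, pen down
LT 90: heading 225 -> 315
LT 180: heading 315 -> 135
REPEAT 4 [
  -- iteration 1/4 --
  RT 90: heading 135 -> 45
  RT 90: heading 45 -> 315
  LT 180: heading 315 -> 135
  -- iteration 2/4 --
  RT 90: heading 135 -> 45
  RT 90: heading 45 -> 315
  LT 180: heading 315 -> 135
  -- iteration 3/4 --
  RT 90: heading 135 -> 45
  RT 90: heading 45 -> 315
  LT 180: heading 315 -> 135
  -- iteration 4/4 --
  RT 90: heading 135 -> 45
  RT 90: heading 45 -> 315
  LT 180: heading 315 -> 135
]
PU: pen up
LT 180: heading 135 -> 315
Final: pos=(-8,-9), heading=315, 0 segment(s) drawn

Answer: 315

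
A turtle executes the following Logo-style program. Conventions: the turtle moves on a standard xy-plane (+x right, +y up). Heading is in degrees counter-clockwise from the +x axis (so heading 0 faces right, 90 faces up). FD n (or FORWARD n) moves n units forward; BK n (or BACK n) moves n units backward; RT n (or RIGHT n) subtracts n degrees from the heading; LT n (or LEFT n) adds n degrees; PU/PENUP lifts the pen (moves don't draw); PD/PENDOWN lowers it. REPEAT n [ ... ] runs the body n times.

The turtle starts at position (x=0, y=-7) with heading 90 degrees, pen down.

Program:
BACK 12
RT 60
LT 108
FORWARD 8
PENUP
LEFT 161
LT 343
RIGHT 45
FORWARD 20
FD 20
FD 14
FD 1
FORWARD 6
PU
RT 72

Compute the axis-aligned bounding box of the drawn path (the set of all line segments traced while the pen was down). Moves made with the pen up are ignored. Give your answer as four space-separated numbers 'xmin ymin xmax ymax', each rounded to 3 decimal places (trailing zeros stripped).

Answer: -5.945 -19 0 -7

Derivation:
Executing turtle program step by step:
Start: pos=(0,-7), heading=90, pen down
BK 12: (0,-7) -> (0,-19) [heading=90, draw]
RT 60: heading 90 -> 30
LT 108: heading 30 -> 138
FD 8: (0,-19) -> (-5.945,-13.647) [heading=138, draw]
PU: pen up
LT 161: heading 138 -> 299
LT 343: heading 299 -> 282
RT 45: heading 282 -> 237
FD 20: (-5.945,-13.647) -> (-16.838,-30.42) [heading=237, move]
FD 20: (-16.838,-30.42) -> (-27.731,-47.194) [heading=237, move]
FD 14: (-27.731,-47.194) -> (-35.356,-58.935) [heading=237, move]
FD 1: (-35.356,-58.935) -> (-35.9,-59.774) [heading=237, move]
FD 6: (-35.9,-59.774) -> (-39.168,-64.806) [heading=237, move]
PU: pen up
RT 72: heading 237 -> 165
Final: pos=(-39.168,-64.806), heading=165, 2 segment(s) drawn

Segment endpoints: x in {-5.945, 0, 0}, y in {-19, -13.647, -7}
xmin=-5.945, ymin=-19, xmax=0, ymax=-7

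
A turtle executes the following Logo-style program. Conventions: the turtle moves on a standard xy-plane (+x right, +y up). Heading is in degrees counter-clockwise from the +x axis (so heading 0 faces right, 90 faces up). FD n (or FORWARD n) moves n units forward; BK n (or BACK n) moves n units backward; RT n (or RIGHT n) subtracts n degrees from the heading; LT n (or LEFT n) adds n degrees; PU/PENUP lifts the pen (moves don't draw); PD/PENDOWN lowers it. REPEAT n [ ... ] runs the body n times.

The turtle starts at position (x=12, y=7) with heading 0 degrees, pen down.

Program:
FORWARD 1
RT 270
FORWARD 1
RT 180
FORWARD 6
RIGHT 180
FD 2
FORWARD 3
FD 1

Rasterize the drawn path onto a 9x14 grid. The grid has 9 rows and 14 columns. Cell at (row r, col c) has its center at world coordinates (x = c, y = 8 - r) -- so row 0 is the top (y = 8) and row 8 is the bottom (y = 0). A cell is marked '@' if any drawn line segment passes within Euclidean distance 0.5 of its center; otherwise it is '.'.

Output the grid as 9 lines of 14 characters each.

Segment 0: (12,7) -> (13,7)
Segment 1: (13,7) -> (13,8)
Segment 2: (13,8) -> (13,2)
Segment 3: (13,2) -> (13,4)
Segment 4: (13,4) -> (13,7)
Segment 5: (13,7) -> (13,8)

Answer: .............@
............@@
.............@
.............@
.............@
.............@
.............@
..............
..............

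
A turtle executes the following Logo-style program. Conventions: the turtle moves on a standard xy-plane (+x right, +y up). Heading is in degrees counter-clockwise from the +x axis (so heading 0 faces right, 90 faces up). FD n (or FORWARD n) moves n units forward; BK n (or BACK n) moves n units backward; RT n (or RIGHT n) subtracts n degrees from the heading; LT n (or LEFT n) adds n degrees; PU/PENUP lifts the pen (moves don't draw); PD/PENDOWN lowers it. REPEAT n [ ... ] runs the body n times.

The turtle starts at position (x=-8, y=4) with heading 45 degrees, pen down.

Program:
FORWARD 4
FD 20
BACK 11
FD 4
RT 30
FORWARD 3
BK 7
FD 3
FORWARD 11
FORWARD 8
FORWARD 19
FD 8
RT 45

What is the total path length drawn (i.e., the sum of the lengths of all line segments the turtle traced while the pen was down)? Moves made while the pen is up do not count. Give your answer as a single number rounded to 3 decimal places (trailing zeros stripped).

Answer: 98

Derivation:
Executing turtle program step by step:
Start: pos=(-8,4), heading=45, pen down
FD 4: (-8,4) -> (-5.172,6.828) [heading=45, draw]
FD 20: (-5.172,6.828) -> (8.971,20.971) [heading=45, draw]
BK 11: (8.971,20.971) -> (1.192,13.192) [heading=45, draw]
FD 4: (1.192,13.192) -> (4.021,16.021) [heading=45, draw]
RT 30: heading 45 -> 15
FD 3: (4.021,16.021) -> (6.919,16.797) [heading=15, draw]
BK 7: (6.919,16.797) -> (0.157,14.986) [heading=15, draw]
FD 3: (0.157,14.986) -> (3.055,15.762) [heading=15, draw]
FD 11: (3.055,15.762) -> (13.68,18.609) [heading=15, draw]
FD 8: (13.68,18.609) -> (21.407,20.68) [heading=15, draw]
FD 19: (21.407,20.68) -> (39.76,25.597) [heading=15, draw]
FD 8: (39.76,25.597) -> (47.487,27.668) [heading=15, draw]
RT 45: heading 15 -> 330
Final: pos=(47.487,27.668), heading=330, 11 segment(s) drawn

Segment lengths:
  seg 1: (-8,4) -> (-5.172,6.828), length = 4
  seg 2: (-5.172,6.828) -> (8.971,20.971), length = 20
  seg 3: (8.971,20.971) -> (1.192,13.192), length = 11
  seg 4: (1.192,13.192) -> (4.021,16.021), length = 4
  seg 5: (4.021,16.021) -> (6.919,16.797), length = 3
  seg 6: (6.919,16.797) -> (0.157,14.986), length = 7
  seg 7: (0.157,14.986) -> (3.055,15.762), length = 3
  seg 8: (3.055,15.762) -> (13.68,18.609), length = 11
  seg 9: (13.68,18.609) -> (21.407,20.68), length = 8
  seg 10: (21.407,20.68) -> (39.76,25.597), length = 19
  seg 11: (39.76,25.597) -> (47.487,27.668), length = 8
Total = 98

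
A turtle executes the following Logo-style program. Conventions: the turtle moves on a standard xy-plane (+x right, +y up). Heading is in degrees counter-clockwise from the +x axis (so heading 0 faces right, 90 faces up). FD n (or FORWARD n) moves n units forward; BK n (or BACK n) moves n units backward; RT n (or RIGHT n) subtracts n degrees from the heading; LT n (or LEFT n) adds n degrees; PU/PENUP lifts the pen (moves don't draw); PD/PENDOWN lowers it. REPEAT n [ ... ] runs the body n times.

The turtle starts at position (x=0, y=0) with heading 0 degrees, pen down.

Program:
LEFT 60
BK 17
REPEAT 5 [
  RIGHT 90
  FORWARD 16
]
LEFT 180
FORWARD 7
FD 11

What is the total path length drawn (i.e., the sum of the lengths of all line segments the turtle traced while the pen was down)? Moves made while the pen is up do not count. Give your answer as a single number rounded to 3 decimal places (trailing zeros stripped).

Executing turtle program step by step:
Start: pos=(0,0), heading=0, pen down
LT 60: heading 0 -> 60
BK 17: (0,0) -> (-8.5,-14.722) [heading=60, draw]
REPEAT 5 [
  -- iteration 1/5 --
  RT 90: heading 60 -> 330
  FD 16: (-8.5,-14.722) -> (5.356,-22.722) [heading=330, draw]
  -- iteration 2/5 --
  RT 90: heading 330 -> 240
  FD 16: (5.356,-22.722) -> (-2.644,-36.579) [heading=240, draw]
  -- iteration 3/5 --
  RT 90: heading 240 -> 150
  FD 16: (-2.644,-36.579) -> (-16.5,-28.579) [heading=150, draw]
  -- iteration 4/5 --
  RT 90: heading 150 -> 60
  FD 16: (-16.5,-28.579) -> (-8.5,-14.722) [heading=60, draw]
  -- iteration 5/5 --
  RT 90: heading 60 -> 330
  FD 16: (-8.5,-14.722) -> (5.356,-22.722) [heading=330, draw]
]
LT 180: heading 330 -> 150
FD 7: (5.356,-22.722) -> (-0.706,-19.222) [heading=150, draw]
FD 11: (-0.706,-19.222) -> (-10.232,-13.722) [heading=150, draw]
Final: pos=(-10.232,-13.722), heading=150, 8 segment(s) drawn

Segment lengths:
  seg 1: (0,0) -> (-8.5,-14.722), length = 17
  seg 2: (-8.5,-14.722) -> (5.356,-22.722), length = 16
  seg 3: (5.356,-22.722) -> (-2.644,-36.579), length = 16
  seg 4: (-2.644,-36.579) -> (-16.5,-28.579), length = 16
  seg 5: (-16.5,-28.579) -> (-8.5,-14.722), length = 16
  seg 6: (-8.5,-14.722) -> (5.356,-22.722), length = 16
  seg 7: (5.356,-22.722) -> (-0.706,-19.222), length = 7
  seg 8: (-0.706,-19.222) -> (-10.232,-13.722), length = 11
Total = 115

Answer: 115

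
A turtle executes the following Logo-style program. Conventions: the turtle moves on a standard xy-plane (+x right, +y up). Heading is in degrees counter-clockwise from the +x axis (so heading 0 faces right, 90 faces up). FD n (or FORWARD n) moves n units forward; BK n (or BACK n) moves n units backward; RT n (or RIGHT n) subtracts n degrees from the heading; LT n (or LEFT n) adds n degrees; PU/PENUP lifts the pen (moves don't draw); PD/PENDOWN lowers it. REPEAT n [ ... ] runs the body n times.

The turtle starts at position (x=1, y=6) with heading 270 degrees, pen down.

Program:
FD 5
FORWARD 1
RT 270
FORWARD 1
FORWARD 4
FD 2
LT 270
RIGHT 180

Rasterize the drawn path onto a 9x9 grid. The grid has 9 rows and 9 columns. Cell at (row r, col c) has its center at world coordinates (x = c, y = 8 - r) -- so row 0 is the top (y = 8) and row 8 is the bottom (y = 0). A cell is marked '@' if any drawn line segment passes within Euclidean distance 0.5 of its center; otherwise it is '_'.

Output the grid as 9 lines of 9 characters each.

Answer: _________
_________
_@_______
_@_______
_@_______
_@_______
_@_______
_@_______
_@@@@@@@@

Derivation:
Segment 0: (1,6) -> (1,1)
Segment 1: (1,1) -> (1,0)
Segment 2: (1,0) -> (2,0)
Segment 3: (2,0) -> (6,0)
Segment 4: (6,0) -> (8,0)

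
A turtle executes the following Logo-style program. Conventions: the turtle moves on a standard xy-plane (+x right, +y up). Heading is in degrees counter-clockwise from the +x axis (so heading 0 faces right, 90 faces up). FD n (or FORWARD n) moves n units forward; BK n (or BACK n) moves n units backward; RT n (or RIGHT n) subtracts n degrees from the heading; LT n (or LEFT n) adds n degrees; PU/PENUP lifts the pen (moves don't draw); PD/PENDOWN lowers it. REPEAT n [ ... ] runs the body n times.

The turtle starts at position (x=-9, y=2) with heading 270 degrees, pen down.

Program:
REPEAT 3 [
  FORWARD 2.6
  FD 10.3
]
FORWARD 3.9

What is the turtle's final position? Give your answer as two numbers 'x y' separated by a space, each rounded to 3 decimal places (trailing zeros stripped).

Executing turtle program step by step:
Start: pos=(-9,2), heading=270, pen down
REPEAT 3 [
  -- iteration 1/3 --
  FD 2.6: (-9,2) -> (-9,-0.6) [heading=270, draw]
  FD 10.3: (-9,-0.6) -> (-9,-10.9) [heading=270, draw]
  -- iteration 2/3 --
  FD 2.6: (-9,-10.9) -> (-9,-13.5) [heading=270, draw]
  FD 10.3: (-9,-13.5) -> (-9,-23.8) [heading=270, draw]
  -- iteration 3/3 --
  FD 2.6: (-9,-23.8) -> (-9,-26.4) [heading=270, draw]
  FD 10.3: (-9,-26.4) -> (-9,-36.7) [heading=270, draw]
]
FD 3.9: (-9,-36.7) -> (-9,-40.6) [heading=270, draw]
Final: pos=(-9,-40.6), heading=270, 7 segment(s) drawn

Answer: -9 -40.6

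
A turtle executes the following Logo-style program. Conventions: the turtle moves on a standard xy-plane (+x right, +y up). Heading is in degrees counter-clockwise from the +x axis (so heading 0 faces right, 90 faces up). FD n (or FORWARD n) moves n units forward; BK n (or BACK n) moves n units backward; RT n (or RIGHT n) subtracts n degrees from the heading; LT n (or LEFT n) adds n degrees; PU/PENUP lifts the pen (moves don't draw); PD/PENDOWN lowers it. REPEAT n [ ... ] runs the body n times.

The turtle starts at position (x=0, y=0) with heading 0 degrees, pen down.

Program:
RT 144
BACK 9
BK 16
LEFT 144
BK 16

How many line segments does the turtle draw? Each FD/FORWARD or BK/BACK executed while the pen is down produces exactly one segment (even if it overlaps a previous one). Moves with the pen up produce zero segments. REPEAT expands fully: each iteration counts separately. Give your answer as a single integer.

Answer: 3

Derivation:
Executing turtle program step by step:
Start: pos=(0,0), heading=0, pen down
RT 144: heading 0 -> 216
BK 9: (0,0) -> (7.281,5.29) [heading=216, draw]
BK 16: (7.281,5.29) -> (20.225,14.695) [heading=216, draw]
LT 144: heading 216 -> 0
BK 16: (20.225,14.695) -> (4.225,14.695) [heading=0, draw]
Final: pos=(4.225,14.695), heading=0, 3 segment(s) drawn
Segments drawn: 3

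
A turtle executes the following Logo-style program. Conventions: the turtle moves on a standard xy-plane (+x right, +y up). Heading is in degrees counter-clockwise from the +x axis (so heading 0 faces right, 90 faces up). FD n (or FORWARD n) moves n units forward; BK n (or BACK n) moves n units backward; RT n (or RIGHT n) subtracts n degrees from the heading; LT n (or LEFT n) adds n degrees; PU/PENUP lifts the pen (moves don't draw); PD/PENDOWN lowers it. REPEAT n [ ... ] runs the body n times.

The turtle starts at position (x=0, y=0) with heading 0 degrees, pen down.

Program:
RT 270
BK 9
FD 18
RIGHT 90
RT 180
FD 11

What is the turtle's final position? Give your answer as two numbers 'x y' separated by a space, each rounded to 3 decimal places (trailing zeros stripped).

Answer: -11 9

Derivation:
Executing turtle program step by step:
Start: pos=(0,0), heading=0, pen down
RT 270: heading 0 -> 90
BK 9: (0,0) -> (0,-9) [heading=90, draw]
FD 18: (0,-9) -> (0,9) [heading=90, draw]
RT 90: heading 90 -> 0
RT 180: heading 0 -> 180
FD 11: (0,9) -> (-11,9) [heading=180, draw]
Final: pos=(-11,9), heading=180, 3 segment(s) drawn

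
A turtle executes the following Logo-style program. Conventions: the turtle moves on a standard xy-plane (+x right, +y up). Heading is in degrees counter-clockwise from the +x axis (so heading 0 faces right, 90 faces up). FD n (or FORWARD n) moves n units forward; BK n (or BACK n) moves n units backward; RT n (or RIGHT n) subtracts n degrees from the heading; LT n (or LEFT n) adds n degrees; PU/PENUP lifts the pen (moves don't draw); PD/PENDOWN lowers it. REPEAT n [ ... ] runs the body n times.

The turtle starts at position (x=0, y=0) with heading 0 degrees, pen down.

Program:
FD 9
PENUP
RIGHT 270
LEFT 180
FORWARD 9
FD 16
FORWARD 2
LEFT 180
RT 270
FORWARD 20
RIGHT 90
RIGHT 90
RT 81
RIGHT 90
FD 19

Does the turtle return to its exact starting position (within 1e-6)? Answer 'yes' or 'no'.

Executing turtle program step by step:
Start: pos=(0,0), heading=0, pen down
FD 9: (0,0) -> (9,0) [heading=0, draw]
PU: pen up
RT 270: heading 0 -> 90
LT 180: heading 90 -> 270
FD 9: (9,0) -> (9,-9) [heading=270, move]
FD 16: (9,-9) -> (9,-25) [heading=270, move]
FD 2: (9,-25) -> (9,-27) [heading=270, move]
LT 180: heading 270 -> 90
RT 270: heading 90 -> 180
FD 20: (9,-27) -> (-11,-27) [heading=180, move]
RT 90: heading 180 -> 90
RT 90: heading 90 -> 0
RT 81: heading 0 -> 279
RT 90: heading 279 -> 189
FD 19: (-11,-27) -> (-29.766,-29.972) [heading=189, move]
Final: pos=(-29.766,-29.972), heading=189, 1 segment(s) drawn

Start position: (0, 0)
Final position: (-29.766, -29.972)
Distance = 42.242; >= 1e-6 -> NOT closed

Answer: no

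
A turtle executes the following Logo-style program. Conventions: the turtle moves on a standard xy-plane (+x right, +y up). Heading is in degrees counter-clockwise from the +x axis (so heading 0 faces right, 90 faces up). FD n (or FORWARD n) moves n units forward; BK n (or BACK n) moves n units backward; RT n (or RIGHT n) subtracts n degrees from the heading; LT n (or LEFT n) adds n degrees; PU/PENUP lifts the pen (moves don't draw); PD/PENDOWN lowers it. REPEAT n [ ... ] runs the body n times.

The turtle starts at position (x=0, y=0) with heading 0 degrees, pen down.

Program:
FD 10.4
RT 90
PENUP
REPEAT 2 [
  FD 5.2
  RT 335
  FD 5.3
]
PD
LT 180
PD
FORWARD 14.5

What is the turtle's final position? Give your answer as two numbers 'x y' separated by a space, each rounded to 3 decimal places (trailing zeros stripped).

Answer: 7.79 -8.803

Derivation:
Executing turtle program step by step:
Start: pos=(0,0), heading=0, pen down
FD 10.4: (0,0) -> (10.4,0) [heading=0, draw]
RT 90: heading 0 -> 270
PU: pen up
REPEAT 2 [
  -- iteration 1/2 --
  FD 5.2: (10.4,0) -> (10.4,-5.2) [heading=270, move]
  RT 335: heading 270 -> 295
  FD 5.3: (10.4,-5.2) -> (12.64,-10.003) [heading=295, move]
  -- iteration 2/2 --
  FD 5.2: (12.64,-10.003) -> (14.837,-14.716) [heading=295, move]
  RT 335: heading 295 -> 320
  FD 5.3: (14.837,-14.716) -> (18.898,-18.123) [heading=320, move]
]
PD: pen down
LT 180: heading 320 -> 140
PD: pen down
FD 14.5: (18.898,-18.123) -> (7.79,-8.803) [heading=140, draw]
Final: pos=(7.79,-8.803), heading=140, 2 segment(s) drawn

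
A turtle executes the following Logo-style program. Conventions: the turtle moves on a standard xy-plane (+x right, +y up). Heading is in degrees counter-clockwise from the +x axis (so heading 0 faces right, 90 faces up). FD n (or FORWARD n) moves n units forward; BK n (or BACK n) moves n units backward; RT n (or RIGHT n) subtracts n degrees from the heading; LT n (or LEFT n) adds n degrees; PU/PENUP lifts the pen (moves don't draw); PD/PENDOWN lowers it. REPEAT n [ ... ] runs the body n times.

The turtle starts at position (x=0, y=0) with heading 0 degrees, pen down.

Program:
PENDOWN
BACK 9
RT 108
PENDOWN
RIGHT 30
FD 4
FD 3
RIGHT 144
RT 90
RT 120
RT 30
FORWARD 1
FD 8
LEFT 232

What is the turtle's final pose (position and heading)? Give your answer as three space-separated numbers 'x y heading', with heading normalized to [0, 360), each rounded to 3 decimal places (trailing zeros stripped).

Answer: -22.762 -7.465 70

Derivation:
Executing turtle program step by step:
Start: pos=(0,0), heading=0, pen down
PD: pen down
BK 9: (0,0) -> (-9,0) [heading=0, draw]
RT 108: heading 0 -> 252
PD: pen down
RT 30: heading 252 -> 222
FD 4: (-9,0) -> (-11.973,-2.677) [heading=222, draw]
FD 3: (-11.973,-2.677) -> (-14.202,-4.684) [heading=222, draw]
RT 144: heading 222 -> 78
RT 90: heading 78 -> 348
RT 120: heading 348 -> 228
RT 30: heading 228 -> 198
FD 1: (-14.202,-4.684) -> (-15.153,-4.993) [heading=198, draw]
FD 8: (-15.153,-4.993) -> (-22.762,-7.465) [heading=198, draw]
LT 232: heading 198 -> 70
Final: pos=(-22.762,-7.465), heading=70, 5 segment(s) drawn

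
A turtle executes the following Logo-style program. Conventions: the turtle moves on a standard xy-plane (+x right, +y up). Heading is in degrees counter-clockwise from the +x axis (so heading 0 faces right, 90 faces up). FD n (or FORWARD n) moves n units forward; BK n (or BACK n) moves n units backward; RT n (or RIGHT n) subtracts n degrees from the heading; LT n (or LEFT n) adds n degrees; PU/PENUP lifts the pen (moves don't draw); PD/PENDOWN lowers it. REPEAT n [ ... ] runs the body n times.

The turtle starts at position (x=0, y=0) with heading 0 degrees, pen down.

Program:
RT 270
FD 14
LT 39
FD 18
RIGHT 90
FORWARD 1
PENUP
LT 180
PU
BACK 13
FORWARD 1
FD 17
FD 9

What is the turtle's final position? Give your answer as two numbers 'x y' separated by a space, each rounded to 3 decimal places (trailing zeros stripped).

Executing turtle program step by step:
Start: pos=(0,0), heading=0, pen down
RT 270: heading 0 -> 90
FD 14: (0,0) -> (0,14) [heading=90, draw]
LT 39: heading 90 -> 129
FD 18: (0,14) -> (-11.328,27.989) [heading=129, draw]
RT 90: heading 129 -> 39
FD 1: (-11.328,27.989) -> (-10.551,28.618) [heading=39, draw]
PU: pen up
LT 180: heading 39 -> 219
PU: pen up
BK 13: (-10.551,28.618) -> (-0.448,36.799) [heading=219, move]
FD 1: (-0.448,36.799) -> (-1.225,36.17) [heading=219, move]
FD 17: (-1.225,36.17) -> (-14.436,25.471) [heading=219, move]
FD 9: (-14.436,25.471) -> (-21.431,19.807) [heading=219, move]
Final: pos=(-21.431,19.807), heading=219, 3 segment(s) drawn

Answer: -21.431 19.807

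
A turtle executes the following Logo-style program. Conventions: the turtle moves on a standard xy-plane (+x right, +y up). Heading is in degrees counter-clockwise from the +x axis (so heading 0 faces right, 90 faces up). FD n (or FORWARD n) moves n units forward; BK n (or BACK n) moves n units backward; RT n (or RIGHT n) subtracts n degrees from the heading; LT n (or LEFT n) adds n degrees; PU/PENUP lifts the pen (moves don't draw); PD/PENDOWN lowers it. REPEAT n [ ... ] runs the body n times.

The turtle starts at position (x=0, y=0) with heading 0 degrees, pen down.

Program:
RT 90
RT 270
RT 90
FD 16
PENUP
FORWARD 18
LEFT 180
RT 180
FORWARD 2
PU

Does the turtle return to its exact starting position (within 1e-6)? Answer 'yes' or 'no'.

Executing turtle program step by step:
Start: pos=(0,0), heading=0, pen down
RT 90: heading 0 -> 270
RT 270: heading 270 -> 0
RT 90: heading 0 -> 270
FD 16: (0,0) -> (0,-16) [heading=270, draw]
PU: pen up
FD 18: (0,-16) -> (0,-34) [heading=270, move]
LT 180: heading 270 -> 90
RT 180: heading 90 -> 270
FD 2: (0,-34) -> (0,-36) [heading=270, move]
PU: pen up
Final: pos=(0,-36), heading=270, 1 segment(s) drawn

Start position: (0, 0)
Final position: (0, -36)
Distance = 36; >= 1e-6 -> NOT closed

Answer: no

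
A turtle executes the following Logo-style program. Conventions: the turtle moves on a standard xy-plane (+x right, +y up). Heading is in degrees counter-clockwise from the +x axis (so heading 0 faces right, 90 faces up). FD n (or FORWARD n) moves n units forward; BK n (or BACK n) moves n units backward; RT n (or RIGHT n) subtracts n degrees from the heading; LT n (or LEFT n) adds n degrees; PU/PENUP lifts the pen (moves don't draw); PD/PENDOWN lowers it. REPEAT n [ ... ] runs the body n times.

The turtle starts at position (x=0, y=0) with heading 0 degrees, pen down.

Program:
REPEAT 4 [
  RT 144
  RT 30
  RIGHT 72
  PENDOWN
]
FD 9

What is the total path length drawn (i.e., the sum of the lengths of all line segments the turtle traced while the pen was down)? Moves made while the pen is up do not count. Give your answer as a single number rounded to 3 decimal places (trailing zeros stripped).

Answer: 9

Derivation:
Executing turtle program step by step:
Start: pos=(0,0), heading=0, pen down
REPEAT 4 [
  -- iteration 1/4 --
  RT 144: heading 0 -> 216
  RT 30: heading 216 -> 186
  RT 72: heading 186 -> 114
  PD: pen down
  -- iteration 2/4 --
  RT 144: heading 114 -> 330
  RT 30: heading 330 -> 300
  RT 72: heading 300 -> 228
  PD: pen down
  -- iteration 3/4 --
  RT 144: heading 228 -> 84
  RT 30: heading 84 -> 54
  RT 72: heading 54 -> 342
  PD: pen down
  -- iteration 4/4 --
  RT 144: heading 342 -> 198
  RT 30: heading 198 -> 168
  RT 72: heading 168 -> 96
  PD: pen down
]
FD 9: (0,0) -> (-0.941,8.951) [heading=96, draw]
Final: pos=(-0.941,8.951), heading=96, 1 segment(s) drawn

Segment lengths:
  seg 1: (0,0) -> (-0.941,8.951), length = 9
Total = 9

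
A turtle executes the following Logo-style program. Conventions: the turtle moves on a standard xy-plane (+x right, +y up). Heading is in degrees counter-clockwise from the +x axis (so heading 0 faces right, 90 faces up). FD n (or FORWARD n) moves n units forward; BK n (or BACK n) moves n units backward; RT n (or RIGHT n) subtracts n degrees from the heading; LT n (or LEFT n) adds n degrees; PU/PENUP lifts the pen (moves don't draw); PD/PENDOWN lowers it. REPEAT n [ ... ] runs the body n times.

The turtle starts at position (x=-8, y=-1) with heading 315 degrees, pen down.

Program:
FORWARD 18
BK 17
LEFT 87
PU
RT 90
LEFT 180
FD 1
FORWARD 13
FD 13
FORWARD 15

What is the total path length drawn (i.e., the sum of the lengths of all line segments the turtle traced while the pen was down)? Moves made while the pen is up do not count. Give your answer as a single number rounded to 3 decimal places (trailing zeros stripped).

Answer: 35

Derivation:
Executing turtle program step by step:
Start: pos=(-8,-1), heading=315, pen down
FD 18: (-8,-1) -> (4.728,-13.728) [heading=315, draw]
BK 17: (4.728,-13.728) -> (-7.293,-1.707) [heading=315, draw]
LT 87: heading 315 -> 42
PU: pen up
RT 90: heading 42 -> 312
LT 180: heading 312 -> 132
FD 1: (-7.293,-1.707) -> (-7.962,-0.964) [heading=132, move]
FD 13: (-7.962,-0.964) -> (-16.661,8.697) [heading=132, move]
FD 13: (-16.661,8.697) -> (-25.359,18.358) [heading=132, move]
FD 15: (-25.359,18.358) -> (-35.396,29.505) [heading=132, move]
Final: pos=(-35.396,29.505), heading=132, 2 segment(s) drawn

Segment lengths:
  seg 1: (-8,-1) -> (4.728,-13.728), length = 18
  seg 2: (4.728,-13.728) -> (-7.293,-1.707), length = 17
Total = 35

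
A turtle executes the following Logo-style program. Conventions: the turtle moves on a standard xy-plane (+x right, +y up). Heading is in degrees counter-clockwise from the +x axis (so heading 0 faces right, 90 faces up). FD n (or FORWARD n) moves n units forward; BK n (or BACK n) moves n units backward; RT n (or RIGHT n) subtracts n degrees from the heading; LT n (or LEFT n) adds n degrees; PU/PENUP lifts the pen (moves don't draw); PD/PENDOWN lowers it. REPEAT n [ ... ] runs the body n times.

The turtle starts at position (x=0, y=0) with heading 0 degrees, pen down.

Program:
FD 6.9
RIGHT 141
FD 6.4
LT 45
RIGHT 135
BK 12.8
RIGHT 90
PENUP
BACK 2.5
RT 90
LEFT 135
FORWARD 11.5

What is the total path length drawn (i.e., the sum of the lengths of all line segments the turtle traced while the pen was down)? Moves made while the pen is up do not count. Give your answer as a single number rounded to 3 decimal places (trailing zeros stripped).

Executing turtle program step by step:
Start: pos=(0,0), heading=0, pen down
FD 6.9: (0,0) -> (6.9,0) [heading=0, draw]
RT 141: heading 0 -> 219
FD 6.4: (6.9,0) -> (1.926,-4.028) [heading=219, draw]
LT 45: heading 219 -> 264
RT 135: heading 264 -> 129
BK 12.8: (1.926,-4.028) -> (9.982,-13.975) [heading=129, draw]
RT 90: heading 129 -> 39
PU: pen up
BK 2.5: (9.982,-13.975) -> (8.039,-15.548) [heading=39, move]
RT 90: heading 39 -> 309
LT 135: heading 309 -> 84
FD 11.5: (8.039,-15.548) -> (9.241,-4.111) [heading=84, move]
Final: pos=(9.241,-4.111), heading=84, 3 segment(s) drawn

Segment lengths:
  seg 1: (0,0) -> (6.9,0), length = 6.9
  seg 2: (6.9,0) -> (1.926,-4.028), length = 6.4
  seg 3: (1.926,-4.028) -> (9.982,-13.975), length = 12.8
Total = 26.1

Answer: 26.1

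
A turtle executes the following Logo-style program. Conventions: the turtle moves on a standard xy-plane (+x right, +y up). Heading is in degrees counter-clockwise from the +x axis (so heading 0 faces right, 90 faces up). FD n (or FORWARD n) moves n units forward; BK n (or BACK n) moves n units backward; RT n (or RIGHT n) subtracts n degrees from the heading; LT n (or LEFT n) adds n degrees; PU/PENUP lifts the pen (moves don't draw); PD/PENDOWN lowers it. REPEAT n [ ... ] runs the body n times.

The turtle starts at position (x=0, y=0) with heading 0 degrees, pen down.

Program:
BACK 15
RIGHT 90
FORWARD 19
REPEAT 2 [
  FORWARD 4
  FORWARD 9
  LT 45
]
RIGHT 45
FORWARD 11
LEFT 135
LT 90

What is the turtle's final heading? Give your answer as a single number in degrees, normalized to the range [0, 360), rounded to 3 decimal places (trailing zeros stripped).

Answer: 180

Derivation:
Executing turtle program step by step:
Start: pos=(0,0), heading=0, pen down
BK 15: (0,0) -> (-15,0) [heading=0, draw]
RT 90: heading 0 -> 270
FD 19: (-15,0) -> (-15,-19) [heading=270, draw]
REPEAT 2 [
  -- iteration 1/2 --
  FD 4: (-15,-19) -> (-15,-23) [heading=270, draw]
  FD 9: (-15,-23) -> (-15,-32) [heading=270, draw]
  LT 45: heading 270 -> 315
  -- iteration 2/2 --
  FD 4: (-15,-32) -> (-12.172,-34.828) [heading=315, draw]
  FD 9: (-12.172,-34.828) -> (-5.808,-41.192) [heading=315, draw]
  LT 45: heading 315 -> 0
]
RT 45: heading 0 -> 315
FD 11: (-5.808,-41.192) -> (1.971,-48.971) [heading=315, draw]
LT 135: heading 315 -> 90
LT 90: heading 90 -> 180
Final: pos=(1.971,-48.971), heading=180, 7 segment(s) drawn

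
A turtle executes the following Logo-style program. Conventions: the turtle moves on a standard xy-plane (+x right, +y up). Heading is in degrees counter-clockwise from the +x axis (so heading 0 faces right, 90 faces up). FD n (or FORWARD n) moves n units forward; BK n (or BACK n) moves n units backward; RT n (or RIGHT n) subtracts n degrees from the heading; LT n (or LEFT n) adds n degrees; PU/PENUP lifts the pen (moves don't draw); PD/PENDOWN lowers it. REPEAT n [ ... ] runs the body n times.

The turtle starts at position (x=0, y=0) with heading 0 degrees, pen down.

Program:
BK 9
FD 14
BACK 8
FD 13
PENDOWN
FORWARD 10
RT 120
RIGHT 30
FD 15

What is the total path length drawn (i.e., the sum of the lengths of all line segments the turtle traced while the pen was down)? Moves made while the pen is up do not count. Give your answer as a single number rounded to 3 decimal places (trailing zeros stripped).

Executing turtle program step by step:
Start: pos=(0,0), heading=0, pen down
BK 9: (0,0) -> (-9,0) [heading=0, draw]
FD 14: (-9,0) -> (5,0) [heading=0, draw]
BK 8: (5,0) -> (-3,0) [heading=0, draw]
FD 13: (-3,0) -> (10,0) [heading=0, draw]
PD: pen down
FD 10: (10,0) -> (20,0) [heading=0, draw]
RT 120: heading 0 -> 240
RT 30: heading 240 -> 210
FD 15: (20,0) -> (7.01,-7.5) [heading=210, draw]
Final: pos=(7.01,-7.5), heading=210, 6 segment(s) drawn

Segment lengths:
  seg 1: (0,0) -> (-9,0), length = 9
  seg 2: (-9,0) -> (5,0), length = 14
  seg 3: (5,0) -> (-3,0), length = 8
  seg 4: (-3,0) -> (10,0), length = 13
  seg 5: (10,0) -> (20,0), length = 10
  seg 6: (20,0) -> (7.01,-7.5), length = 15
Total = 69

Answer: 69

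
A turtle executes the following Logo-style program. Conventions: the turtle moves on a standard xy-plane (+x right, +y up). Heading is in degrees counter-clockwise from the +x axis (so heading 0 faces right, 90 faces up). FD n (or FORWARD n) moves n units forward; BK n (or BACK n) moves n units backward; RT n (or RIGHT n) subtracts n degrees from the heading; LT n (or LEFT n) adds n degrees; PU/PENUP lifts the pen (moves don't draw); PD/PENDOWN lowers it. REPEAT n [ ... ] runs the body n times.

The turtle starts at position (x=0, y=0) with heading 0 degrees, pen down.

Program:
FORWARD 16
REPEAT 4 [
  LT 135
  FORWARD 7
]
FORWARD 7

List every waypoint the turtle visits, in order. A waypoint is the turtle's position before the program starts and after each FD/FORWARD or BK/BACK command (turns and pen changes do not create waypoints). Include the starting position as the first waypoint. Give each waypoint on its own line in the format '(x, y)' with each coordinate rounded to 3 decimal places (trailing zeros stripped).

Executing turtle program step by step:
Start: pos=(0,0), heading=0, pen down
FD 16: (0,0) -> (16,0) [heading=0, draw]
REPEAT 4 [
  -- iteration 1/4 --
  LT 135: heading 0 -> 135
  FD 7: (16,0) -> (11.05,4.95) [heading=135, draw]
  -- iteration 2/4 --
  LT 135: heading 135 -> 270
  FD 7: (11.05,4.95) -> (11.05,-2.05) [heading=270, draw]
  -- iteration 3/4 --
  LT 135: heading 270 -> 45
  FD 7: (11.05,-2.05) -> (16,2.899) [heading=45, draw]
  -- iteration 4/4 --
  LT 135: heading 45 -> 180
  FD 7: (16,2.899) -> (9,2.899) [heading=180, draw]
]
FD 7: (9,2.899) -> (2,2.899) [heading=180, draw]
Final: pos=(2,2.899), heading=180, 6 segment(s) drawn
Waypoints (7 total):
(0, 0)
(16, 0)
(11.05, 4.95)
(11.05, -2.05)
(16, 2.899)
(9, 2.899)
(2, 2.899)

Answer: (0, 0)
(16, 0)
(11.05, 4.95)
(11.05, -2.05)
(16, 2.899)
(9, 2.899)
(2, 2.899)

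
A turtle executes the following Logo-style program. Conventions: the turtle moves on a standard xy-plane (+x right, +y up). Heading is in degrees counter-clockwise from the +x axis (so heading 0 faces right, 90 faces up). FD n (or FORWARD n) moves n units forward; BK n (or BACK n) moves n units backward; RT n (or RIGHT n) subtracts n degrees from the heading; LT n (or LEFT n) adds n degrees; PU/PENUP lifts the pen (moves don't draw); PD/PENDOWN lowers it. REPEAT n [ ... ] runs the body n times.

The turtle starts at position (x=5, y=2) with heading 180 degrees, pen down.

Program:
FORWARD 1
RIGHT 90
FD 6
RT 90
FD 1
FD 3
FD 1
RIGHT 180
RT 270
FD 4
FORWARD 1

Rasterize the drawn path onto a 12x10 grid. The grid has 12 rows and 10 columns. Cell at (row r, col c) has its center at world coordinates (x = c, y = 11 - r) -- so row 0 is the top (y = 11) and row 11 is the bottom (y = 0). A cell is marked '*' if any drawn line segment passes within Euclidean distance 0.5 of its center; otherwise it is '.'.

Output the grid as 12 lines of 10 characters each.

Answer: ..........
..........
..........
....******
....*....*
....*....*
....*....*
....*....*
....*....*
....**....
..........
..........

Derivation:
Segment 0: (5,2) -> (4,2)
Segment 1: (4,2) -> (4,8)
Segment 2: (4,8) -> (5,8)
Segment 3: (5,8) -> (8,8)
Segment 4: (8,8) -> (9,8)
Segment 5: (9,8) -> (9,4)
Segment 6: (9,4) -> (9,3)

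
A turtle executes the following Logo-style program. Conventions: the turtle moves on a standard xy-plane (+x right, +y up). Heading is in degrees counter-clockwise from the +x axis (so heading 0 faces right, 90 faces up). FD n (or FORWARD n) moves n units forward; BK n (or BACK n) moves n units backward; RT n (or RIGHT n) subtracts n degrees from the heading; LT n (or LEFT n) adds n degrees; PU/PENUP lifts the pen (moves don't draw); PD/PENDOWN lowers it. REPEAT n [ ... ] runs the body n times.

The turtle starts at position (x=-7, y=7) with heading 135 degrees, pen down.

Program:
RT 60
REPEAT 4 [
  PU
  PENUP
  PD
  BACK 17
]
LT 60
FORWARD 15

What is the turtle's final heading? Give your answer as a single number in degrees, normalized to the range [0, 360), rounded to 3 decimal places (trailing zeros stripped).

Answer: 135

Derivation:
Executing turtle program step by step:
Start: pos=(-7,7), heading=135, pen down
RT 60: heading 135 -> 75
REPEAT 4 [
  -- iteration 1/4 --
  PU: pen up
  PU: pen up
  PD: pen down
  BK 17: (-7,7) -> (-11.4,-9.421) [heading=75, draw]
  -- iteration 2/4 --
  PU: pen up
  PU: pen up
  PD: pen down
  BK 17: (-11.4,-9.421) -> (-15.8,-25.841) [heading=75, draw]
  -- iteration 3/4 --
  PU: pen up
  PU: pen up
  PD: pen down
  BK 17: (-15.8,-25.841) -> (-20.2,-42.262) [heading=75, draw]
  -- iteration 4/4 --
  PU: pen up
  PU: pen up
  PD: pen down
  BK 17: (-20.2,-42.262) -> (-24.6,-58.683) [heading=75, draw]
]
LT 60: heading 75 -> 135
FD 15: (-24.6,-58.683) -> (-35.206,-48.076) [heading=135, draw]
Final: pos=(-35.206,-48.076), heading=135, 5 segment(s) drawn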